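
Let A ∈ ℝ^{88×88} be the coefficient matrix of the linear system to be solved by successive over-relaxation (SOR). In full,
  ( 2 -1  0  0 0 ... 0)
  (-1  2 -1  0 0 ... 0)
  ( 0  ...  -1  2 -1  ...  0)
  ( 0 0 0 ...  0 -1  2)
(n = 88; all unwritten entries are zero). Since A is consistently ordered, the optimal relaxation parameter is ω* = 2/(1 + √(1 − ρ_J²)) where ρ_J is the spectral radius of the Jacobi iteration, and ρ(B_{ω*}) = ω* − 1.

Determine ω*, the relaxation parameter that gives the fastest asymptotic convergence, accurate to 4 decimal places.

ρ_J = max_k |cos(kπ/89)| = cos(π/89) = 0.9994
√(1−ρ_J²) = |sin(π/89)| = 0.03529
Young: ω* = 2/(1+√(1−ρ_J²)) = 2/(1+0.03529) = 2/1.03529 = 1.9318.
Hence ρ(B_{ω*}) = 1.9318 − 1 = 0.9318.

ω* = 1.9318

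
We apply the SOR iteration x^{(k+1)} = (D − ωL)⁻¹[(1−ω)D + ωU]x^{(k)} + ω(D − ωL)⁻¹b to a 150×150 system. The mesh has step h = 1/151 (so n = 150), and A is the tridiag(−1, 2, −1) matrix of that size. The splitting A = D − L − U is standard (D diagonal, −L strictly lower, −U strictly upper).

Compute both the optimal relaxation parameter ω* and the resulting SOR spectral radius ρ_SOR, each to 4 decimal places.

n=150: λ(B_J) = 1 − λ(A)/2 = cos(kπ/151); k=1 gives ρ_J = 0.9998.
root = sin(π/151) = 0.02080  (since 1−cos² = sin²).
ω* = 2 / (1 + 0.02080) = 2 / 1.02080 ≈ 1.9592.
and ρ(B_{ω*}) = 1.9592 − 1 = 0.9592.

ω* = 1.9592, ρ_SOR = 0.9592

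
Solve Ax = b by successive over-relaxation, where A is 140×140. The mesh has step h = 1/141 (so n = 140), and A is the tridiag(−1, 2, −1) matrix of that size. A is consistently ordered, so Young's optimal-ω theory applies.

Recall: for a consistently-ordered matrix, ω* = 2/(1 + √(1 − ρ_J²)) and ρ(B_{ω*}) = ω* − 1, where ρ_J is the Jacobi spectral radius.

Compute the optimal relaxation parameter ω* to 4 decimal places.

ρ_J = max_k |cos(kπ/141)| = cos(π/141) = 0.9998
√(1−ρ_J²) simplifies to sin(π/141) = 0.02228.
Then 2/(1+√(1−ρ_J²)) = 2/(1+0.02228); ω* = 2/1.02228 = 1.9564.
and ρ(B_{ω*}) = 1.9564 − 1 = 0.9564.

ω* = 1.9564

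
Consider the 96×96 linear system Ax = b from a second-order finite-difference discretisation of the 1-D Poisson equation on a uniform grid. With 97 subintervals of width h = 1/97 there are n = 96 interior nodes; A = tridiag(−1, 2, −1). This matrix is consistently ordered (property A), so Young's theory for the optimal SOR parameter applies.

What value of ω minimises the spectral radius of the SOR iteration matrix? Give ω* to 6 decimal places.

½·tridiag(1,0,1) at n=96: λ_k = cos(kπ/97); max |λ| at k=1 ⇒ ρ_J = cos(π/97) ≈ 0.999476.
√(1−ρ_J²) simplifies to sin(π/97) = 0.0323819.
ω* = 2/(1 + 0.0323819) = 2/1.0323819 = 1.937268.
and ρ(B_{ω*}) = 1.937268 − 1 = 0.937268.

ω* = 1.937268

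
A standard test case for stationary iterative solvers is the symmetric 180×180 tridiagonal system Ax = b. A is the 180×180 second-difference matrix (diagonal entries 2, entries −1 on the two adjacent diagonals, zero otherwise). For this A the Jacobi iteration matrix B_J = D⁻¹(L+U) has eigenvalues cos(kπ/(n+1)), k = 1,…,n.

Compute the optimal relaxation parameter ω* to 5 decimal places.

With n=180, ρ(Jacobi) = cos(π/181) = 0.99985.
√(1−ρ_J²) = |sin(π/181)| = 0.017356
Then 2/(1+√(1−ρ_J²)) = 2/(1+0.017356); ω* = 2/1.017356 = 1.96588.
[ρ_SOR] ω* − 1 = 0.96588.

ω* = 1.96588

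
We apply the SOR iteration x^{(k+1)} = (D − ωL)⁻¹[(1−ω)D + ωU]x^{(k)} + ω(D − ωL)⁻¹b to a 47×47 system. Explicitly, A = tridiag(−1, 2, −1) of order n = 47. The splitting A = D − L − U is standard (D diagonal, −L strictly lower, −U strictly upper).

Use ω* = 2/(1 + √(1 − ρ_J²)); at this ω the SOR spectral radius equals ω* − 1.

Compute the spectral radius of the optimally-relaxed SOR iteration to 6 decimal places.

ρ_SOR = 0.877224

B_J for the 47×47 system has eigenvalues cos(kπ/48); ρ_J = cos(π/48) = 0.997859.
root = sin(π/48) = 0.0654031  (since 1−cos² = sin²).
Young: ω* = 2/(1+√(1−ρ_J²)) = 2/(1+0.0654031) = 2/1.0654031 = 1.877224.
Hence ρ(B_{ω*}) = 1.877224 − 1 = 0.877224.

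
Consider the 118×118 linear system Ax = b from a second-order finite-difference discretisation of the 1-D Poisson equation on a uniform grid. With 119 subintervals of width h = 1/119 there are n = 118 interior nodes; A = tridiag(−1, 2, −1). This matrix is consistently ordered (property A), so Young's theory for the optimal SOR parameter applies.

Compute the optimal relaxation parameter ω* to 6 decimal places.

ω* = 1.948564

[ρ_J] n=118: ρ(B_J) = cos(π/(n+1)) = cos(π/119) = 0.999652.
√(1−ρ_J²) = |sin(π/119)| = 0.0263969
ω* = 2/(1 + 0.0263969) = 2/1.0263969 = 1.948564.
ρ_SOR = ω* − 1 ≈ 0.948564.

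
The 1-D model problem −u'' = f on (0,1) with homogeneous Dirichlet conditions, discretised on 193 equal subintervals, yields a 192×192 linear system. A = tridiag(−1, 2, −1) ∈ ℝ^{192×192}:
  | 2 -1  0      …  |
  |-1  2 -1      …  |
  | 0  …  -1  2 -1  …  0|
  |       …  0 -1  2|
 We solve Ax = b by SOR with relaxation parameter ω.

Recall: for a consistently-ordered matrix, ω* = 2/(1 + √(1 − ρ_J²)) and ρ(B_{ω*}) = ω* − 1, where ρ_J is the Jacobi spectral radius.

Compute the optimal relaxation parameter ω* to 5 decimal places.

ω* = 1.96797

With n=192, ρ(Jacobi) = cos(π/193) = 0.99987.
root = sin(π/193) = 0.016277  (since 1−cos² = sin²).
ω* = 2 / (1 + 0.016277) = 2 / 1.016277 ≈ 1.96797.
ρ_SOR = ω* − 1 ≈ 0.96797.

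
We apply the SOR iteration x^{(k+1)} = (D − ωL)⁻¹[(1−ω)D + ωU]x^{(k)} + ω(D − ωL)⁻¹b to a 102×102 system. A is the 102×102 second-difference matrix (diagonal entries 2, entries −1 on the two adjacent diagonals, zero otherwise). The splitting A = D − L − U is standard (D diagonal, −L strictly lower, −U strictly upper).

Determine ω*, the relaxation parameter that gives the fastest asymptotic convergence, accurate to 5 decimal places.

ω* = 1.94081

ρ_J = max_k |cos(kπ/103)| = cos(π/103) = 0.99953
√(1−ρ_J²) = |sin(π/103)| = 0.030496
Young: ω* = 2/(1+√(1−ρ_J²)) = 2/(1+0.030496) = 2/1.030496 = 1.94081.
At ω = 1.94081 every |λ(B_ω)| = ω−1, so ρ_SOR = 0.94081.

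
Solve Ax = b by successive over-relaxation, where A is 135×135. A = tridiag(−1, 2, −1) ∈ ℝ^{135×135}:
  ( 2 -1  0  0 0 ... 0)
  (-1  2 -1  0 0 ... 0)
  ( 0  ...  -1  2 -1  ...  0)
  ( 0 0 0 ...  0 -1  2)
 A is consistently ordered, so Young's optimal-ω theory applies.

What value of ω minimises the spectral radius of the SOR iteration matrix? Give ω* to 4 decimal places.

ω* = 1.9548

n=135: λ(B_J) = 1 − λ(A)/2 = cos(kπ/136); k=1 gives ρ_J = 0.9997.
√(1−ρ_J²) = |sin(π/136)| = 0.02310
ω* = 2/(1 + 0.02310) = 2/1.02310 = 1.9548.
ρ(B_{ω*}) = ω*−1 = 0.9548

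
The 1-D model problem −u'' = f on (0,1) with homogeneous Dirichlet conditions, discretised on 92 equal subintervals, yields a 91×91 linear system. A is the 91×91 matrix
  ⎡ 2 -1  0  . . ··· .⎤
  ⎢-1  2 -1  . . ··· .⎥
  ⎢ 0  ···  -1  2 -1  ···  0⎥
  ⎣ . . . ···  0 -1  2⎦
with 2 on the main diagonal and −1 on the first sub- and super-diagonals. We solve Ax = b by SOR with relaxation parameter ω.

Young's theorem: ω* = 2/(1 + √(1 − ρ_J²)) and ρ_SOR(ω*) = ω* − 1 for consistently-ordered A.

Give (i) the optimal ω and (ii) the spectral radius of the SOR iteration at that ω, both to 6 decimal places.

ρ_J = max_k |cos(kπ/92)| = cos(π/92) = 0.999417
√(1 − cos²(π/92)) = sin(π/92) ≈ 0.0341411.
Young: ω* = 2/(1+√(1−ρ_J²)) = 2/(1+0.0341411) = 2/1.0341411 = 1.933972.
Hence ρ(B_{ω*}) = 1.933972 − 1 = 0.933972.

ω* = 1.933972, ρ_SOR = 0.933972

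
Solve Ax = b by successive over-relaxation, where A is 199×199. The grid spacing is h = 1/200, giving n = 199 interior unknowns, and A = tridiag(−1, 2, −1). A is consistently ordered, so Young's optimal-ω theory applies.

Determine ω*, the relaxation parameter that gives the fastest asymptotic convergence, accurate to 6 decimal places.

ω* = 1.969071

With n=199, ρ(Jacobi) = cos(π/200) = 0.999877.
root = sin(π/200) = 0.0157073  (since 1−cos² = sin²).
ω* = 2/(1 + 0.0157073) = 2/1.0157073 = 1.969071.
ρ_SOR = ω* − 1 ≈ 0.969071.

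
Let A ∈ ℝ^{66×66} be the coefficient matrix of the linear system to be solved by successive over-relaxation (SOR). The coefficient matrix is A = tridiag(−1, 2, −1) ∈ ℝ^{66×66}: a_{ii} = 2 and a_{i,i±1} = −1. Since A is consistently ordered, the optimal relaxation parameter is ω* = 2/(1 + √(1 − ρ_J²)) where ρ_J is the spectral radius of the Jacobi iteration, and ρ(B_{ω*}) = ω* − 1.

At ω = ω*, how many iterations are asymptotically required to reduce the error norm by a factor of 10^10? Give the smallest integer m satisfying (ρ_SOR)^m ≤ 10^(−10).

[ρ_J] n=66: ρ(B_J) = cos(π/(n+1)) = cos(π/67) = 0.9989009.
√(1 − cos²(π/67)) = sin(π/67) ≈ 0.0468723.
[ω*] 2 ÷ (1 + 0.0468723) = 2 ÷ 1.0468723 = 1.9104527.
[ρ_SOR] ω* − 1 = 0.9104527.
m ≥ 10·ln10 / (−ln 0.9104527) = 245.444; smallest integer m = 246.

m = 246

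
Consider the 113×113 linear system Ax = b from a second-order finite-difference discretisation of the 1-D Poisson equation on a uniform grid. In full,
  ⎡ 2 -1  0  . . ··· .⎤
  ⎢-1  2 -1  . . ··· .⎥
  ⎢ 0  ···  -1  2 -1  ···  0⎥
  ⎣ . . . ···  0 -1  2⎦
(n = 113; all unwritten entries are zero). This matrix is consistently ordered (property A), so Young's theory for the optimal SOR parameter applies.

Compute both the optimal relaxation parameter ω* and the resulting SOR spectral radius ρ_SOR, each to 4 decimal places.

ρ_J = max_k |cos(kπ/114)| = cos(π/114) = 0.9996
√(1−ρ_J²) simplifies to sin(π/114) = 0.02755.
ω* = 2 / (1 + 0.02755) = 2 / 1.02755 ≈ 1.9464.
At ω = 1.9464 every |λ(B_ω)| = ω−1, so ρ_SOR = 0.9464.

ω* = 1.9464, ρ_SOR = 0.9464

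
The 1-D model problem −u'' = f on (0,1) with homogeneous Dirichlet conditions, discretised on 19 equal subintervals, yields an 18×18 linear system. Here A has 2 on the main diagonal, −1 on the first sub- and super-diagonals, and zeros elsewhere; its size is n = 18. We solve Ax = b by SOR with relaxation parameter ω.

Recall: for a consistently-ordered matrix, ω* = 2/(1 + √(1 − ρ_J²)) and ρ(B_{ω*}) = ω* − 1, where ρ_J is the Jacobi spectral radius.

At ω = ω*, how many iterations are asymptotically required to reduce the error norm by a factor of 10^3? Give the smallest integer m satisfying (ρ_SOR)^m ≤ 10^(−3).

B_J for the 18×18 system has eigenvalues cos(kπ/19); ρ_J = cos(π/19) = 0.9863613.
√(1−ρ_J²) = |sin(π/19)| = 0.1645946
ω* = 2/(1 + 0.1645946) = 2/1.1645946 = 1.7173358.
[ρ_SOR] ω* − 1 = 0.7173358.
ρ_SOR^m ≤ 10^(−3) ⇔ m ≥ 3·ln10/(−ln 0.7173358) = 6.90776/0.332211 = 20.793; m = ⌈20.793⌉ = 21.

m = 21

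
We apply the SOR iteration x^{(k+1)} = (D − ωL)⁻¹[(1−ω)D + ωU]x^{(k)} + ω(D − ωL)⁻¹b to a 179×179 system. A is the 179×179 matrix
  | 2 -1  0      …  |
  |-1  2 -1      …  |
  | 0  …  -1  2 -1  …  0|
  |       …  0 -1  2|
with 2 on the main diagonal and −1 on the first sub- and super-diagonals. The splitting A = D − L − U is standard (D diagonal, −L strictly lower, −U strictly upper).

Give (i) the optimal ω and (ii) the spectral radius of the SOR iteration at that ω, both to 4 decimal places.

ω* = 1.9657, ρ_SOR = 0.9657

ρ_J = max_k |cos(kπ/180)| = cos(π/180) = 0.9998
√(1−ρ_J²) simplifies to sin(π/180) = 0.01745.
[ω*] 2 ÷ (1 + 0.01745) = 2 ÷ 1.01745 = 1.9657.
and ρ(B_{ω*}) = 1.9657 − 1 = 0.9657.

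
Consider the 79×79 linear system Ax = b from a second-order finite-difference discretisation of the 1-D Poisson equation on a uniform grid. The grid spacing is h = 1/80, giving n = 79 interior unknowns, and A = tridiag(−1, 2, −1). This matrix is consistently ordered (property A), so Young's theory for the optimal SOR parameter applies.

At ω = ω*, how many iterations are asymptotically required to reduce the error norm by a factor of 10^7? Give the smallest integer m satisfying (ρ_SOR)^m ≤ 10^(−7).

½·tridiag(1,0,1) at n=79: λ_k = cos(kπ/80); max |λ| at k=1 ⇒ ρ_J = cos(π/80) ≈ 0.9992290.
√(1 − cos²(π/80)) = sin(π/80) ≈ 0.0392598.
ω* = 2 / (1 + 0.0392598) = 2 / 1.0392598 ≈ 1.9244466.
ρ_SOR = ω* − 1 ≈ 0.9244466.
(0.9244466)^m ≤ 10^{−7}  ⇒  m·ln(0.9244466) ≤ −7·ln10  ⇒  m ≥ 205.169  ⇒  m = 206

m = 206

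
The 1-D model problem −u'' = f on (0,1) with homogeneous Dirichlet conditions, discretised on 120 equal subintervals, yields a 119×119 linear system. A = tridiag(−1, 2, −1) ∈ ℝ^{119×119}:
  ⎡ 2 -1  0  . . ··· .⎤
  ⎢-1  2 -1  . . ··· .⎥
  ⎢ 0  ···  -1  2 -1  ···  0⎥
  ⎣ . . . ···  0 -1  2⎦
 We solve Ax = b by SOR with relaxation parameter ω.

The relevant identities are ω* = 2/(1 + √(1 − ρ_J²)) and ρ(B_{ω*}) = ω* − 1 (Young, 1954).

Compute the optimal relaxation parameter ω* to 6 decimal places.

ω* = 1.948982

½·tridiag(1,0,1) at n=119: λ_k = cos(kπ/120); max |λ| at k=1 ⇒ ρ_J = cos(π/120) ≈ 0.999657.
√(1 − cos²(π/120)) = sin(π/120) ≈ 0.0261769.
ω* = 2/(1+0.0261769) = 1.948982
Hence ρ(B_{ω*}) = 1.948982 − 1 = 0.948982.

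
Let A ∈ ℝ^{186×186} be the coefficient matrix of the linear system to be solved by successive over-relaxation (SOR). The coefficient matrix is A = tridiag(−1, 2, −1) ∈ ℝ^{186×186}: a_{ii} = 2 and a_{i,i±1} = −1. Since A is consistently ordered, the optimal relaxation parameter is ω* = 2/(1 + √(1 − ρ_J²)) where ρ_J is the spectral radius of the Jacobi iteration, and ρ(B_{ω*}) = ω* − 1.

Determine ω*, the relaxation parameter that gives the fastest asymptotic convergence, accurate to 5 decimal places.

ω* = 1.96696

[ρ_J] n=186: ρ(B_J) = cos(π/(n+1)) = cos(π/187) = 0.99986.
√(1−ρ_J²) simplifies to sin(π/187) = 0.016799.
Then 2/(1+√(1−ρ_J²)) = 2/(1+0.016799); ω* = 2/1.016799 = 1.96696.
Hence ρ(B_{ω*}) = 1.96696 − 1 = 0.96696.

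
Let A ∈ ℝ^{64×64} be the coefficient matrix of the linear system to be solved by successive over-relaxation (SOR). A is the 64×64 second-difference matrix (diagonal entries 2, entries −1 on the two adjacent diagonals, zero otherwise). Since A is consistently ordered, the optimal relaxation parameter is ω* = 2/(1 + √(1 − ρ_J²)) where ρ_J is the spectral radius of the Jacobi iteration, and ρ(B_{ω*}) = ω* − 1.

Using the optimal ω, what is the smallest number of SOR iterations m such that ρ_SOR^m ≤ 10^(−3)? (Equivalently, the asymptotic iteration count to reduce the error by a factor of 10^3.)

n=64: λ(B_J) = 1 − λ(A)/2 = cos(kπ/65); k=1 gives ρ_J = 0.9988322.
√(1 − cos²(π/65)) = sin(π/65) ≈ 0.0483134.
[ω*] 2 ÷ (1 + 0.0483134) = 2 ÷ 1.0483134 = 1.9078264.
Hence ρ(B_{ω*}) = 1.9078264 − 1 = 0.9078264.
Need (0.9078264)^m ≤ 10^(−3): m ≥ 3·ln10/|ln 0.9078264| = 6.90776/0.0967021 = 71.433 ⇒ m = 72.

m = 72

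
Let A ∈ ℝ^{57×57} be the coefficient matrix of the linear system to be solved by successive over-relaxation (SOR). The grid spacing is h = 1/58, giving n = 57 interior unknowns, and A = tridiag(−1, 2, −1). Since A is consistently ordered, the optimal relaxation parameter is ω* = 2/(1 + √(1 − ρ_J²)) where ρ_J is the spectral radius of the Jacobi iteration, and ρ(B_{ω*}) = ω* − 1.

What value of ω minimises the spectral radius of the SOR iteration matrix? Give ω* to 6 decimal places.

ω* = 1.897283

½·tridiag(1,0,1) at n=57: λ_k = cos(kπ/58); max |λ| at k=1 ⇒ ρ_J = cos(π/58) ≈ 0.998533.
root = sin(π/58) = 0.0541389  (since 1−cos² = sin²).
ω* = 2 / (1 + 0.0541389) = 2 / 1.0541389 ≈ 1.897283.
ρ_SOR = ω* − 1 = 1.897283 − 1 = 0.897283.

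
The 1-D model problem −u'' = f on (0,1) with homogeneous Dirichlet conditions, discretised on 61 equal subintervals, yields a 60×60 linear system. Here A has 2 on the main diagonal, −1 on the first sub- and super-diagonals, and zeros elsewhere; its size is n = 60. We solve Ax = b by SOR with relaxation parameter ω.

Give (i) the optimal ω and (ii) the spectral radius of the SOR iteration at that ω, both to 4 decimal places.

ω* = 1.9021, ρ_SOR = 0.9021

spectrum of D⁻¹(L+U) = {cos(kπ/61) : 1≤k≤60}; ρ_J = cos(π/61) = 0.9987.
√(1−ρ_J²) simplifies to sin(π/61) = 0.05148.
[ω*] 2 ÷ (1 + 0.05148) = 2 ÷ 1.05148 = 1.9021.
ρ(B_{ω*}) = ω*−1 = 0.9021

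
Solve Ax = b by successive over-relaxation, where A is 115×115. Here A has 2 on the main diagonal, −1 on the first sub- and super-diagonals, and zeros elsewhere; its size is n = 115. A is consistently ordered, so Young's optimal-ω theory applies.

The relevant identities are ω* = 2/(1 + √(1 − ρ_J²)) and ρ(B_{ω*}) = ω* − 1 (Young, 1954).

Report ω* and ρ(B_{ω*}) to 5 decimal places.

ω* = 1.94727, ρ_SOR = 0.94727

ρ_J = max_k |cos(kπ/116)| = cos(π/116) = 0.99963
√(1 − cos²(π/116)) = sin(π/116) ≈ 0.027079.
[ω*] 2 ÷ (1 + 0.027079) = 2 ÷ 1.027079 = 1.94727.
ρ(B_{ω*}) = ω*−1 = 0.94727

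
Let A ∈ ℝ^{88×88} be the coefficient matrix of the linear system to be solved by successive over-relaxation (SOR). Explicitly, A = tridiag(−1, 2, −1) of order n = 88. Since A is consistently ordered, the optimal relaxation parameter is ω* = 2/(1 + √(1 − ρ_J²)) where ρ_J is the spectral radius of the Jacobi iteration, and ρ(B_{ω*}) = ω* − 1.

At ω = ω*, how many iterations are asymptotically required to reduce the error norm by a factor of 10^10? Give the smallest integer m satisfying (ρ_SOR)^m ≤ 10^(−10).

m = 327

[ρ_J] n=88: ρ(B_J) = cos(π/(n+1)) = cos(π/89) = 0.9993771.
1 − cos²(π/89) = sin²(π/89) ⇒ √(1−ρ_J²) = sin(π/89) = 0.0352915.
ω* = 2/(1+0.0352915) = 1.9318231
Hence ρ(B_{ω*}) = 1.9318231 − 1 = 0.9318231.
Need (0.9318231)^m ≤ 10^(−10): m ≥ 10·ln10/|ln 0.9318231| = 23.0259/0.0706123 = 326.089 ⇒ m = 327.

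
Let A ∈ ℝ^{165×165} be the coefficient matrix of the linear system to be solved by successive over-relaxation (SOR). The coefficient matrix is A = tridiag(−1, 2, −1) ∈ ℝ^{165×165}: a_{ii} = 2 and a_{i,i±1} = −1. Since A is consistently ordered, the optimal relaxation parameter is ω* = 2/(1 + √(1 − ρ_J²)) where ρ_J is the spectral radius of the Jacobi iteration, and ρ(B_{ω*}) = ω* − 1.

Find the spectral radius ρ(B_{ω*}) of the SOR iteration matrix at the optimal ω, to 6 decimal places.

ρ_SOR = 0.962855

½·tridiag(1,0,1) at n=165: λ_k = cos(kπ/166); max |λ| at k=1 ⇒ ρ_J = cos(π/166) ≈ 0.999821.
root = sin(π/166) = 0.0189241  (since 1−cos² = sin²).
ω* = 2 / (1 + 0.0189241) = 2 / 1.0189241 ≈ 1.962855.
Hence ρ(B_{ω*}) = 1.962855 − 1 = 0.962855.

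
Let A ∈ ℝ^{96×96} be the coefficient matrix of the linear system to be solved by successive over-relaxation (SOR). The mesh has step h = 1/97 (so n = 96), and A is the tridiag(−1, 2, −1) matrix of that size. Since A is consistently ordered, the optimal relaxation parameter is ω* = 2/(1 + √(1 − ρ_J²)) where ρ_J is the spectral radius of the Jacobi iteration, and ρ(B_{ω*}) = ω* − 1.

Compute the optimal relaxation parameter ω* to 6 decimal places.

ω* = 1.937268

n=96: λ(B_J) = 1 − λ(A)/2 = cos(kπ/97); k=1 gives ρ_J = 0.999476.
√(1 − cos²(π/97)) = sin(π/97) ≈ 0.0323819.
ω* = 2 / (1 + 0.0323819) = 2 / 1.0323819 ≈ 1.937268.
ρ_SOR = ω* − 1 = 1.937268 − 1 = 0.937268.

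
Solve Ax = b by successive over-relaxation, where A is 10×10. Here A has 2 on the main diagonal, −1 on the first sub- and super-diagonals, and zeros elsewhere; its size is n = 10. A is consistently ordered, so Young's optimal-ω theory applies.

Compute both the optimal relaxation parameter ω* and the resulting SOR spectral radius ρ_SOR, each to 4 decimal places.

ω* = 1.5604, ρ_SOR = 0.5604

ρ_J = max_k |cos(kπ/11)| = cos(π/11) = 0.9595
√(1−ρ_J²) simplifies to sin(π/11) = 0.28173.
[ω*] 2 ÷ (1 + 0.28173) = 2 ÷ 1.28173 = 1.5604.
ρ(B_{ω*}) = ω*−1 = 0.5604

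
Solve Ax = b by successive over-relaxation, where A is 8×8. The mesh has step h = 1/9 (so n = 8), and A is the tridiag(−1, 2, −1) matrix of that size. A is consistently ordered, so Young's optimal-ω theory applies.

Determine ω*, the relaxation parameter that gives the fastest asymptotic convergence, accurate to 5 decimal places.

½·tridiag(1,0,1) at n=8: λ_k = cos(kπ/9); max |λ| at k=1 ⇒ ρ_J = cos(π/9) ≈ 0.93969.
√(1 − cos²(π/9)) = sin(π/9) ≈ 0.342020.
Young: ω* = 2/(1+√(1−ρ_J²)) = 2/(1+0.342020) = 2/1.342020 = 1.49029.
and ρ(B_{ω*}) = 1.49029 − 1 = 0.49029.

ω* = 1.49029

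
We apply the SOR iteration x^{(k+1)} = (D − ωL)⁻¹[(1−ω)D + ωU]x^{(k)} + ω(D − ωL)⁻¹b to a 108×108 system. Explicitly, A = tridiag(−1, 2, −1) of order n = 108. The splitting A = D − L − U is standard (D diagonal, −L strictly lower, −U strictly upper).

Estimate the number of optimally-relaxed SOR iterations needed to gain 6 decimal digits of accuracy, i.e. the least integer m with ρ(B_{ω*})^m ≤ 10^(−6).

½·tridiag(1,0,1) at n=108: λ_k = cos(kπ/109); max |λ| at k=1 ⇒ ρ_J = cos(π/109) ≈ 0.9995847.
root = sin(π/109) = 0.0288180  (since 1−cos² = sin²).
ω* = 2/(1 + 0.0288180) = 2/1.0288180 = 1.9439784.
At ω = 1.9439784 every |λ(B_ω)| = ω−1, so ρ_SOR = 0.9439784.
(0.9439784)^m ≤ 10^{−6}  ⇒  m·ln(0.9439784) ≤ −6·ln10  ⇒  m ≥ 239.636  ⇒  m = 240

m = 240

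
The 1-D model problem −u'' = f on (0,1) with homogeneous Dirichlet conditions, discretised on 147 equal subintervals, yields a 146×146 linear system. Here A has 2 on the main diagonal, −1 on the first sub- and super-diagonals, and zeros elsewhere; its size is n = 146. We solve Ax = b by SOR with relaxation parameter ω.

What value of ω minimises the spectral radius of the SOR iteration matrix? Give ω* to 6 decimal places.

n=146: λ(B_J) = 1 − λ(A)/2 = cos(kπ/147); k=1 gives ρ_J = 0.999772.
1 − cos²(π/147) = sin²(π/147) ⇒ √(1−ρ_J²) = sin(π/147) = 0.0213698.
ω* = 2 / (1 + 0.0213698) = 2 / 1.0213698 ≈ 1.958155.
At ω = 1.958155 every |λ(B_ω)| = ω−1, so ρ_SOR = 0.958155.

ω* = 1.958155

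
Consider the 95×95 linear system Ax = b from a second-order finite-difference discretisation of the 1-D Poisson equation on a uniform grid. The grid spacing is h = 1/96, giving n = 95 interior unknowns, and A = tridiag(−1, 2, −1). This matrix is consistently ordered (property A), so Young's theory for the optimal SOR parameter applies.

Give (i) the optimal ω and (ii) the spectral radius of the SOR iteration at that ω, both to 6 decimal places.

ω* = 1.936635, ρ_SOR = 0.936635

n=95: λ(B_J) = 1 − λ(A)/2 = cos(kπ/96); k=1 gives ρ_J = 0.999465.
root = sin(π/96) = 0.0327191  (since 1−cos² = sin²).
Young: ω* = 2/(1+√(1−ρ_J²)) = 2/(1+0.0327191) = 2/1.0327191 = 1.936635.
ρ_SOR = ω* − 1 = 1.936635 − 1 = 0.936635.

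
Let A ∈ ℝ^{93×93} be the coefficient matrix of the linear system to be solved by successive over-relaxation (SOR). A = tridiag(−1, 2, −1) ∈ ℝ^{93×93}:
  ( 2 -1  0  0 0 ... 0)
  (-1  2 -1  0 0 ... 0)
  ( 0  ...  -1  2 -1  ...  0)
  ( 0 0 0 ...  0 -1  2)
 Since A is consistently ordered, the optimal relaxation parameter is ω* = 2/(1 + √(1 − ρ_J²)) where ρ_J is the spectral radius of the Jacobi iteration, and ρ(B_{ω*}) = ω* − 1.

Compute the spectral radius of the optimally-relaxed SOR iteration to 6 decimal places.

ρ_SOR = 0.935331

spectrum of D⁻¹(L+U) = {cos(kπ/94) : 1≤k≤93}; ρ_J = cos(π/94) = 0.999442.
√(1 − cos²(π/94)) = sin(π/94) ≈ 0.0334150.
ω* = 2/(1+0.0334150) = 1.935331
At ω = 1.935331 every |λ(B_ω)| = ω−1, so ρ_SOR = 0.935331.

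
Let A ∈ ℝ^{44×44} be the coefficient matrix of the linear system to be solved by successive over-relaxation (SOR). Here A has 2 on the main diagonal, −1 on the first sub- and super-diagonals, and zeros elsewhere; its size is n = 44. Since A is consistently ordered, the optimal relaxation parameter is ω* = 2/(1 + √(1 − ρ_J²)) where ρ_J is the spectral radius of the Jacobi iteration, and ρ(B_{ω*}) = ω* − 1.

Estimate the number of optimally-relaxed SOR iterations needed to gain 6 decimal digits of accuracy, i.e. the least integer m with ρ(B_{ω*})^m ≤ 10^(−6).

B_J for the 44×44 system has eigenvalues cos(kπ/45); ρ_J = cos(π/45) = 0.9975641.
1 − cos²(π/45) = sin²(π/45) ⇒ √(1−ρ_J²) = sin(π/45) = 0.0697565.
ω* = 2/(1+0.0697565) = 1.8695843
ρ(B_{ω*}) = ω*−1 = 0.8695843
ρ_SOR^m ≤ 10^(−6) ⇔ m ≥ 6·ln10/(−ln 0.8695843) = 13.8155/0.13974 = 98.866; m = ⌈98.866⌉ = 99.

m = 99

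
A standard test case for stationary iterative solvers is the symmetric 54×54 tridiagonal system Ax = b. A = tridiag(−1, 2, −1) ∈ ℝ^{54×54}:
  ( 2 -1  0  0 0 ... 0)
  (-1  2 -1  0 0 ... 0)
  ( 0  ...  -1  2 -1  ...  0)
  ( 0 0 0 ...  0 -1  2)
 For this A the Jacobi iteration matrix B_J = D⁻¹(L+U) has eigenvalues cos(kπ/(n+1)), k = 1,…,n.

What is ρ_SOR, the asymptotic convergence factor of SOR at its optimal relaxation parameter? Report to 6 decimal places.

ρ_SOR = 0.891989

[ρ_J] n=54: ρ(B_J) = cos(π/(n+1)) = cos(π/55) = 0.998369.
√(1 − cos²(π/55)) = sin(π/55) ≈ 0.0570888.
ω* = 2/(1+0.0570888) = 1.891989
At ω = 1.891989 every |λ(B_ω)| = ω−1, so ρ_SOR = 0.891989.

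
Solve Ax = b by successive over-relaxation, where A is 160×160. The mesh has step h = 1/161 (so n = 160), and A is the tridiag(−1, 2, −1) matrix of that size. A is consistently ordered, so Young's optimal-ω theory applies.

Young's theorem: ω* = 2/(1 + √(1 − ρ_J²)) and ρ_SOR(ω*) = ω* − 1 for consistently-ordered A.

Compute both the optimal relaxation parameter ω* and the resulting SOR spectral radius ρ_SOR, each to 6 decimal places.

spectrum of D⁻¹(L+U) = {cos(kπ/161) : 1≤k≤160}; ρ_J = cos(π/161) = 0.999810.
√(1 − cos²(π/161)) = sin(π/161) ≈ 0.0195118.
ω* = 2/(1 + 0.0195118) = 2/1.0195118 = 1.961723.
[ρ_SOR] ω* − 1 = 0.961723.

ω* = 1.961723, ρ_SOR = 0.961723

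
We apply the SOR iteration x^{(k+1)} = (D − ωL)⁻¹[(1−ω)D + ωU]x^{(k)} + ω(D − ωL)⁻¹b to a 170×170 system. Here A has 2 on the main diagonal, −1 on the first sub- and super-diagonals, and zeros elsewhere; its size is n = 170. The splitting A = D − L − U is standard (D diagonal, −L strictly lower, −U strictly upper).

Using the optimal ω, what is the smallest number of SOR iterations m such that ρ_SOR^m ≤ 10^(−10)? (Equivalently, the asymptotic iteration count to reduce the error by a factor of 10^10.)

m = 627

ρ_J = max_k |cos(kπ/171)| = cos(π/171) = 0.9998312
1 − cos²(π/171) = sin²(π/171) ⇒ √(1−ρ_J²) = sin(π/171) = 0.0183709.
ω* = 2 / (1 + 0.0183709) = 2 / 1.0183709 ≈ 1.9639210.
and ρ(B_{ω*}) = 1.9639210 − 1 = 0.9639210.
(0.9639210)^m ≤ 10^{−10}  ⇒  m·ln(0.9639210) ≤ −10·ln10  ⇒  m ≥ 626.625  ⇒  m = 627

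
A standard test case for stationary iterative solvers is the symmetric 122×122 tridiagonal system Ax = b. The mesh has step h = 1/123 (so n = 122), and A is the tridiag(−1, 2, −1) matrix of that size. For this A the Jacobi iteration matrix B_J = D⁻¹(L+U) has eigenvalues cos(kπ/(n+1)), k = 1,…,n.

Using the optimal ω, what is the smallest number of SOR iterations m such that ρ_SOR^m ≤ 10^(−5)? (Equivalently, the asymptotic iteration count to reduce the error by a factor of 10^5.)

spectrum of D⁻¹(L+U) = {cos(kπ/123) : 1≤k≤122}; ρ_J = cos(π/123) = 0.9996738.
√(1−ρ_J²) simplifies to sin(π/123) = 0.0255386.
So ω* = 2/1.0255386 = 1.9501948 (Young).
ρ_SOR = ω* − 1 ≈ 0.9501948.
Need (0.9501948)^m ≤ 10^(−5): m ≥ 5·ln10/|ln 0.9501948| = 11.5129/0.0510883 = 225.353 ⇒ m = 226.

m = 226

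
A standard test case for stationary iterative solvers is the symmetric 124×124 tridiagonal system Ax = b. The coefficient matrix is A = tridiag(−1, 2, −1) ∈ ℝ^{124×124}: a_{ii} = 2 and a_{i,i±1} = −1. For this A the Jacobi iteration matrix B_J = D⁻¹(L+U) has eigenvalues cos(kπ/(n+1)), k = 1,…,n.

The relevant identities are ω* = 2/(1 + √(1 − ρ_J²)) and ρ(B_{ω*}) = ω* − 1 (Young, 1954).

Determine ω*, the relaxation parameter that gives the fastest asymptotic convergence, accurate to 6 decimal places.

ω* = 1.950972

With n=124, ρ(Jacobi) = cos(π/125) = 0.999684.
√(1−ρ_J²) = |sin(π/125)| = 0.0251301
[ω*] 2 ÷ (1 + 0.0251301) = 2 ÷ 1.0251301 = 1.950972.
ρ_SOR = ω* − 1 = 1.950972 − 1 = 0.950972.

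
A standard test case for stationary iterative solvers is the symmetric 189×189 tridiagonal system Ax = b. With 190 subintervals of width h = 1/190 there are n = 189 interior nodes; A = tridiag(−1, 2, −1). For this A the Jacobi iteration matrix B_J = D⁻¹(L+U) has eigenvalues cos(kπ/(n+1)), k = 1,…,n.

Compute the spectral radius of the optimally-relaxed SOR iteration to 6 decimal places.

[ρ_J] n=189: ρ(B_J) = cos(π/(n+1)) = cos(π/190) = 0.999863.
root = sin(π/190) = 0.0165339  (since 1−cos² = sin²).
[ω*] 2 ÷ (1 + 0.0165339) = 2 ÷ 1.0165339 = 1.967470.
ρ_SOR = ω* − 1 ≈ 0.967470.

ρ_SOR = 0.967470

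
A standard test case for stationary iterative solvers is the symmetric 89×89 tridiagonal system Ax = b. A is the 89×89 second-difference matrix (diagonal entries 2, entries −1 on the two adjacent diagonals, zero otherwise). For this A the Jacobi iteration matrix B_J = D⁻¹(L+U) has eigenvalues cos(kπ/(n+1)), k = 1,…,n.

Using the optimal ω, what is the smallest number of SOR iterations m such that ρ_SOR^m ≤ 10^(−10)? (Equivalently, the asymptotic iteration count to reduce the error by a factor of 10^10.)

m = 330

B_J for the 89×89 system has eigenvalues cos(kπ/90); ρ_J = cos(π/90) = 0.9993908.
√(1 − cos²(π/90)) = sin(π/90) ≈ 0.0348995.
ω* = 2 / (1 + 0.0348995) = 2 / 1.0348995 ≈ 1.9325548.
ρ_SOR = ω* − 1 ≈ 0.9325548.
10·ln10 = 23.0259; −ln(0.9325548) = 0.0698274; m = ⌈23.0259/0.0698274⌉ = ⌈329.755⌉ = 330.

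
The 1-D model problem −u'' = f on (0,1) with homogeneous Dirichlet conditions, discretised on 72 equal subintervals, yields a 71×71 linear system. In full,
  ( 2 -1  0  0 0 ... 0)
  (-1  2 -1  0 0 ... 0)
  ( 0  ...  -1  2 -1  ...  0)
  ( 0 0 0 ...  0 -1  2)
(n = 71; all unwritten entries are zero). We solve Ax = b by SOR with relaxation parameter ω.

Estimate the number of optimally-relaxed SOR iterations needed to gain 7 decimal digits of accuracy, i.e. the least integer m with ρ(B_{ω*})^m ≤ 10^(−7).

m = 185

B_J for the 71×71 system has eigenvalues cos(kπ/72); ρ_J = cos(π/72) = 0.9990482.
root = sin(π/72) = 0.0436194  (since 1−cos² = sin²).
Young: ω* = 2/(1+√(1−ρ_J²)) = 2/(1+0.0436194) = 2/1.0436194 = 1.9164075.
[ρ_SOR] ω* − 1 = 0.9164075.
m ≥ 7·ln10 / (−ln 0.9164075) = 184.641; smallest integer m = 185.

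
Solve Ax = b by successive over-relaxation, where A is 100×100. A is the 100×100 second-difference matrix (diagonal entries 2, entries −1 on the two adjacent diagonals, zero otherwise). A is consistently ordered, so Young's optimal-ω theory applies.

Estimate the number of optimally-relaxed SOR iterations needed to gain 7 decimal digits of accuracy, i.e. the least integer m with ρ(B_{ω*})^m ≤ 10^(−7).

B_J for the 100×100 system has eigenvalues cos(kπ/101); ρ_J = cos(π/101) = 0.9995163.
√(1−ρ_J²) = |sin(π/101)| = 0.0310999
Young: ω* = 2/(1+√(1−ρ_J²)) = 2/(1+0.0310999) = 2/1.0310999 = 1.9396763.
ρ(B_{ω*}) = ω*−1 = 0.9396763
m ≥ 7·ln10 / (−ln 0.9396763) = 259.051; smallest integer m = 260.

m = 260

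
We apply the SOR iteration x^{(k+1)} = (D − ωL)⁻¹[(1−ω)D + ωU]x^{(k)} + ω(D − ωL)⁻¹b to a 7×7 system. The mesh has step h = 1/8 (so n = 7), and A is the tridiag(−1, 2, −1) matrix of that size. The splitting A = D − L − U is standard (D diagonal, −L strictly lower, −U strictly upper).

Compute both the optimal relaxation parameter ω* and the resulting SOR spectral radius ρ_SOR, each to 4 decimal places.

ω* = 1.4465, ρ_SOR = 0.4465

spectrum of D⁻¹(L+U) = {cos(kπ/8) : 1≤k≤7}; ρ_J = cos(π/8) = 0.9239.
√(1−ρ_J²) = |sin(π/8)| = 0.38268
ω* = 2/(1 + 0.38268) = 2/1.38268 = 1.4465.
Hence ρ(B_{ω*}) = 1.4465 − 1 = 0.4465.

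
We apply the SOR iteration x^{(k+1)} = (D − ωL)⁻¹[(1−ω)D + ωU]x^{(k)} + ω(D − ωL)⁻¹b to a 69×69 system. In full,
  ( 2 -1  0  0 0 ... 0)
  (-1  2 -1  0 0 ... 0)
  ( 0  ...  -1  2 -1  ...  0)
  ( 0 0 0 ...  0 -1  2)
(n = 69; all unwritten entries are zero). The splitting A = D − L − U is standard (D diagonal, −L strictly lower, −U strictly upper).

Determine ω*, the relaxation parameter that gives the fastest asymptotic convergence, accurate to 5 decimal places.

½·tridiag(1,0,1) at n=69: λ_k = cos(kπ/70); max |λ| at k=1 ⇒ ρ_J = cos(π/70) ≈ 0.99899.
√(1−ρ_J²) simplifies to sin(π/70) = 0.044865.
ω* = 2/(1+0.044865) = 1.91412
Hence ρ(B_{ω*}) = 1.91412 − 1 = 0.91412.

ω* = 1.91412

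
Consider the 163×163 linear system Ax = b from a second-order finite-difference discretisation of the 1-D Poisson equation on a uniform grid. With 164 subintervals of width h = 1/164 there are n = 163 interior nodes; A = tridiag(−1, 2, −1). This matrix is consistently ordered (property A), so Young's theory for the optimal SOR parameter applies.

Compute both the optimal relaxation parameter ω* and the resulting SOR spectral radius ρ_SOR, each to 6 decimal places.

ω* = 1.962410, ρ_SOR = 0.962410

[ρ_J] n=163: ρ(B_J) = cos(π/(n+1)) = cos(π/164) = 0.999817.
√(1−ρ_J²) simplifies to sin(π/164) = 0.0191549.
Then 2/(1+√(1−ρ_J²)) = 2/(1+0.0191549); ω* = 2/1.0191549 = 1.962410.
ρ_SOR = ω* − 1 = 1.962410 − 1 = 0.962410.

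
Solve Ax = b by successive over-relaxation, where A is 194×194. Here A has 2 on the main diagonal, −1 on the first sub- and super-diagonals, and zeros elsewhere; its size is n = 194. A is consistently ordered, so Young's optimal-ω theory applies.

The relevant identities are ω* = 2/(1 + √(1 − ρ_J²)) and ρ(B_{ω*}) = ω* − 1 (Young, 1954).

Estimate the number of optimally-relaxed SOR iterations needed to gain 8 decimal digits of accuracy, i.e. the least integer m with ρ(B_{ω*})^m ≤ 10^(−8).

m = 572

B_J for the 194×194 system has eigenvalues cos(kπ/195); ρ_J = cos(π/195) = 0.9998702.
√(1−ρ_J²) simplifies to sin(π/195) = 0.0161100.
ω* = 2/(1+0.0161100) = 1.9682908
ρ_SOR = ω* − 1 ≈ 0.9682908.
(0.9682908)^m ≤ 10^{−8}  ⇒  m·ln(0.9682908) ≤ −8·ln10  ⇒  m ≥ 571.667  ⇒  m = 572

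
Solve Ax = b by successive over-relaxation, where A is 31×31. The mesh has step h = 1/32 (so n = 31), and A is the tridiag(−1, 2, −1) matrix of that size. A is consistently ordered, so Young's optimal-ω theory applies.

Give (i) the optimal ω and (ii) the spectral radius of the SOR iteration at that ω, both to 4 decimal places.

ω* = 1.8215, ρ_SOR = 0.8215

½·tridiag(1,0,1) at n=31: λ_k = cos(kπ/32); max |λ| at k=1 ⇒ ρ_J = cos(π/32) ≈ 0.9952.
√(1−ρ_J²) simplifies to sin(π/32) = 0.09802.
Young: ω* = 2/(1+√(1−ρ_J²)) = 2/(1+0.09802) = 2/1.09802 = 1.8215.
and ρ(B_{ω*}) = 1.8215 − 1 = 0.8215.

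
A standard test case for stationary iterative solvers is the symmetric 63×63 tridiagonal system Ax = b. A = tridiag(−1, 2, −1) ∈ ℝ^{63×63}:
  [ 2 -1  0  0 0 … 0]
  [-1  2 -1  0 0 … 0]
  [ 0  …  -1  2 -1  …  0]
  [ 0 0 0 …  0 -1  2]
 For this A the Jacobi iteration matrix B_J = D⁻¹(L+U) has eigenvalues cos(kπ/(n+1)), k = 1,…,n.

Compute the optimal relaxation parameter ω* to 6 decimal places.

ω* = 1.906455

ρ_J = max_k |cos(kπ/64)| = cos(π/64) = 0.998795
√(1−ρ_J²) = |sin(π/64)| = 0.0490677
ω* = 2/(1 + 0.0490677) = 2/1.0490677 = 1.906455.
and ρ(B_{ω*}) = 1.906455 − 1 = 0.906455.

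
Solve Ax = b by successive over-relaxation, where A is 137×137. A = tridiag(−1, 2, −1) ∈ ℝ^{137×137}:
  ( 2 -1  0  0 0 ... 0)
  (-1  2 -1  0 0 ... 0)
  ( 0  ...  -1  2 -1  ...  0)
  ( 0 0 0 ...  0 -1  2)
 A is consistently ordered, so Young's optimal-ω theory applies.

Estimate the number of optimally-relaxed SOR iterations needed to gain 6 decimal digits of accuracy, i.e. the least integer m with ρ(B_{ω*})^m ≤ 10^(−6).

m = 304

ρ_J = max_k |cos(kπ/138)| = cos(π/138) = 0.9997409
√(1−ρ_J²) simplifies to sin(π/138) = 0.0227632.
ω* = 2/(1 + 0.0227632) = 2/1.0227632 = 1.9554869.
Hence ρ(B_{ω*}) = 1.9554869 − 1 = 0.9554869.
ρ_SOR^m ≤ 10^(−6) ⇔ m ≥ 6·ln10/(−ln 0.9554869) = 13.8155/0.0455342 = 303.409; m = ⌈303.409⌉ = 304.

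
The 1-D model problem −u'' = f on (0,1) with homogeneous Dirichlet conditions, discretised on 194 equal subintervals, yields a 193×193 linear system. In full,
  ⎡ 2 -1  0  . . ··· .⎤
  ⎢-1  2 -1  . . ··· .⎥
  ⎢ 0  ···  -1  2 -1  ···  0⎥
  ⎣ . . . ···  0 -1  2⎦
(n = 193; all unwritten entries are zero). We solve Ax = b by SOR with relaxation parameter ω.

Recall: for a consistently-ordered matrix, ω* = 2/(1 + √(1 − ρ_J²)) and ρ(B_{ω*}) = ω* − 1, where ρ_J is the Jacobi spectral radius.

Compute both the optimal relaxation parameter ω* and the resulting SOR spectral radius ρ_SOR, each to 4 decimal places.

[ρ_J] n=193: ρ(B_J) = cos(π/(n+1)) = cos(π/194) = 0.9999.
root = sin(π/194) = 0.01619  (since 1−cos² = sin²).
Young: ω* = 2/(1+√(1−ρ_J²)) = 2/(1+0.01619) = 2/1.01619 = 1.9681.
ρ_SOR = ω* − 1 = 1.9681 − 1 = 0.9681.

ω* = 1.9681, ρ_SOR = 0.9681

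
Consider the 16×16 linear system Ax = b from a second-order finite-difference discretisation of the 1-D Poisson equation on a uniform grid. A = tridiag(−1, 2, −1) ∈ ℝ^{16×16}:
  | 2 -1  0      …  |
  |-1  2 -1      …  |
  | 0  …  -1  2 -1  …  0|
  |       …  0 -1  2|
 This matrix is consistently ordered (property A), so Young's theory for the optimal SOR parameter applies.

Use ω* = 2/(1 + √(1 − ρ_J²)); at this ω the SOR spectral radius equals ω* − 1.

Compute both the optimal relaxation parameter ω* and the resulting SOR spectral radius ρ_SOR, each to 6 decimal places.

ω* = 1.689547, ρ_SOR = 0.689547

B_J for the 16×16 system has eigenvalues cos(kπ/17); ρ_J = cos(π/17) = 0.982973.
1 − cos²(π/17) = sin²(π/17) ⇒ √(1−ρ_J²) = sin(π/17) = 0.1837495.
ω* = 2/(1 + 0.1837495) = 2/1.1837495 = 1.689547.
ρ_SOR = ω* − 1 ≈ 0.689547.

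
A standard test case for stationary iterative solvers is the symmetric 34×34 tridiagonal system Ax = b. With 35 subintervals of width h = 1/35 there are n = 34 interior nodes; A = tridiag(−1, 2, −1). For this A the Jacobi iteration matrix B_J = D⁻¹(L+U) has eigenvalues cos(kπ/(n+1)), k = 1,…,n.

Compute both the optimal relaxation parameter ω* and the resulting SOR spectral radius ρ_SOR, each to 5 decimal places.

ω* = 1.83547, ρ_SOR = 0.83547

½·tridiag(1,0,1) at n=34: λ_k = cos(kπ/35); max |λ| at k=1 ⇒ ρ_J = cos(π/35) ≈ 0.99597.
1 − cos²(π/35) = sin²(π/35) ⇒ √(1−ρ_J²) = sin(π/35) = 0.089639.
[ω*] 2 ÷ (1 + 0.089639) = 2 ÷ 1.089639 = 1.83547.
[ρ_SOR] ω* − 1 = 0.83547.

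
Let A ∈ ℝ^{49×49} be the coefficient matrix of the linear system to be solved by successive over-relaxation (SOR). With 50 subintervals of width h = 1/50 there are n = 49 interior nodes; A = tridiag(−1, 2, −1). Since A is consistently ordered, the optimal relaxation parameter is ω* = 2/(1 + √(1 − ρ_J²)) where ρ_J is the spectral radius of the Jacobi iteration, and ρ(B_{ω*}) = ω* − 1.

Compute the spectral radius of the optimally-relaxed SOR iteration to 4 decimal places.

ρ_SOR = 0.8818

½·tridiag(1,0,1) at n=49: λ_k = cos(kπ/50); max |λ| at k=1 ⇒ ρ_J = cos(π/50) ≈ 0.9980.
√(1−ρ_J²) = |sin(π/50)| = 0.06279
ω* = 2/(1+0.06279) = 1.8818
Hence ρ(B_{ω*}) = 1.8818 − 1 = 0.8818.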